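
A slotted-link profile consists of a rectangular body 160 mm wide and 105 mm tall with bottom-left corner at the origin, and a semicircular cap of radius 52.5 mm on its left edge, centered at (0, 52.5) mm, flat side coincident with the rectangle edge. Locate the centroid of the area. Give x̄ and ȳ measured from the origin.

rectangular body: A = 160 × 105 = 16800.00, centroid at (80.00, 52.50).
semicircular end: A = ½π·52.5² = 4329.51, centroid at (-22.28, 52.50).
ΣA = 21129.51 mm²
ΣAx̄ = (16800.00)(80.00) + (4329.51)(-22.28) = 1247531.25 mm³
ΣAȳ = (16800.00)(52.50) + (4329.51)(52.50) = 1109299.14 mm³
x̄ = 1247531.25 / 21129.51 = 59.04 mm
ȳ = 1109299.14 / 21129.51 = 52.50 mm

x̄ = 59.04 mm, ȳ = 52.50 mm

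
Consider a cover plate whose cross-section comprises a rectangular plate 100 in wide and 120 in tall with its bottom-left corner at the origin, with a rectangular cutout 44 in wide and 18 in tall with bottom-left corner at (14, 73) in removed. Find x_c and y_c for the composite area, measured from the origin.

x_c = 50.99 in, y_c = 58.45 in

plate: A = 100 × 120 = 12000.00, centroid at (50.00, 60.00).
hole: A = −(44 × 18) = -792.00, centroid at (36.00, 82.00).
ΣA = 11208.00 in²
ΣAx_c = (12000.00)(50.00) + (-792.00)(36.00) = 571488.00 in³
ΣAy_c = (12000.00)(60.00) + (-792.00)(82.00) = 655056.00 in³
x_c = 571488.00 / 11208.00 = 50.99 in
y_c = 655056.00 / 11208.00 = 58.45 in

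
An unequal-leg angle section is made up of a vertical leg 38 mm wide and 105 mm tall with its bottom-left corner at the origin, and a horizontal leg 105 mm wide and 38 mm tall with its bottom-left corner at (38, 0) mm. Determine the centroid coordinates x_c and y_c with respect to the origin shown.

Part | A | x̄ᵢ | ȳᵢ | A·x̄ᵢ | A·ȳᵢ
vertical leg | 3990.00 | 19.00 | 52.50 | 75810.00 | 209475.00
horizontal leg | 3990.00 | 90.50 | 19.00 | 361095.00 | 75810.00
Σ | 7980.00 |  |  | 436905.00 | 285285.00
x_c = 436905.00 / 7980.00 = 54.75 mm
y_c = 285285.00 / 7980.00 = 35.75 mm

x_c = 54.75 mm, y_c = 35.75 mm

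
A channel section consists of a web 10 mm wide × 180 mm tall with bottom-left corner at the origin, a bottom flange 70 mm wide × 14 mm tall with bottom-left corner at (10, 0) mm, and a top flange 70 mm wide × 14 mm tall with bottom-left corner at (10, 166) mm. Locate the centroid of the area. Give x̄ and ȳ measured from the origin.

x̄ = 25.85 mm, ȳ = 90.00 mm

web: A = 10 × 180 = 1800.00, centroid at (5.00, 90.00).
bottom flange: A = 70 × 14 = 980.00, centroid at (45.00, 7.00).
top flange: A = 70 × 14 = 980.00, centroid at (45.00, 173.00).
ΣA = 3760.00 mm², ΣAx̄ = 97200.00 mm³, ΣAȳ = 338400.00 mm³.
x̄ = 97200.00/3760.00 = 25.85 mm; ȳ = 338400.00/3760.00 = 90.00 mm.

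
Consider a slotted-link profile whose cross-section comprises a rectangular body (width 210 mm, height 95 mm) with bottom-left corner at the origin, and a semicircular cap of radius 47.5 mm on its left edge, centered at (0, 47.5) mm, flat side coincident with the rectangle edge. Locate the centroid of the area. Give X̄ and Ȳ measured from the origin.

X̄ = 86.12 mm, Ȳ = 47.50 mm

rectangular body: A = 210 × 95 = 19950.00, centroid at (105.00, 47.50).
semicircular end: A = ½π·47.5² = 3544.11, centroid at (-20.16, 47.50).
ΣA = 23494.11 mm²
ΣAX̄ = (19950.00)(105.00) + (3544.11)(-20.16) = 2023302.08 mm³
ΣAȲ = (19950.00)(47.50) + (3544.11)(47.50) = 1115970.19 mm³
X̄ = 2023302.08 / 23494.11 = 86.12 mm
Ȳ = 1115970.19 / 23494.11 = 47.50 mm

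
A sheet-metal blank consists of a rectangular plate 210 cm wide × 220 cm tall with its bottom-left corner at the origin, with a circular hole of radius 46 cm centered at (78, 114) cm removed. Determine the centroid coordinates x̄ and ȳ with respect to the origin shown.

Part | A | x̄ᵢ | ȳᵢ | A·x̄ᵢ | A·ȳᵢ
plate | 46200.00 | 105.00 | 110.00 | 4851000.00 | 5082000.00
hole | -6647.61 | 78.00 | 114.00 | -518513.58 | -757827.55
Σ | 39552.39 |  |  | 4332486.42 | 4324172.45
x̄ = 4332486.42 / 39552.39 = 109.54 cm
ȳ = 4324172.45 / 39552.39 = 109.33 cm

x̄ = 109.54 cm, ȳ = 109.33 cm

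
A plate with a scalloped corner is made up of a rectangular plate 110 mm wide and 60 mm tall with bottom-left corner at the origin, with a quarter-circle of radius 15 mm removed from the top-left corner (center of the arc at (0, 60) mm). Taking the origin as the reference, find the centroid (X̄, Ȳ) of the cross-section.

X̄ = 56.34 mm, Ȳ = 29.35 mm

plate: A = 110 × 60 = 6600.00, centroid at (55.00, 30.00).
removed quarter-circle: A = −¼π·15² = -176.71, centroid at (6.37, 53.63).
ΣA = 6423.29 mm²
ΣAX̄ = (6600.00)(55.00) + (-176.71)(6.37) = 361875.00 mm³
ΣAȲ = (6600.00)(30.00) + (-176.71)(53.63) = 188522.12 mm³
X̄ = 361875.00 / 6423.29 = 56.34 mm
Ȳ = 188522.12 / 6423.29 = 29.35 mm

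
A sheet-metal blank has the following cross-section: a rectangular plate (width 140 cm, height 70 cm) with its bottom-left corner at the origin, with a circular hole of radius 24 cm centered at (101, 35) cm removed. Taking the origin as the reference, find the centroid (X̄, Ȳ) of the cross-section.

Part | A | x̄ᵢ | ȳᵢ | A·x̄ᵢ | A·ȳᵢ
plate | 9800.00 | 70.00 | 35.00 | 686000.00 | 343000.00
hole | -1809.56 | 101.00 | 35.00 | -182765.29 | -63334.51
Σ | 7990.44 |  |  | 503234.71 | 279665.49
X̄ = 503234.71 / 7990.44 = 62.98 cm
Ȳ = 279665.49 / 7990.44 = 35.00 cm

X̄ = 62.98 cm, Ȳ = 35.00 cm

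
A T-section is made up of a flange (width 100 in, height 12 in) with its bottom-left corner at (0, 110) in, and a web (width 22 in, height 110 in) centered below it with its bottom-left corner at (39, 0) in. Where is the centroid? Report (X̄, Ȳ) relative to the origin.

web: A = 22 × 110 = 2420.00, centroid at (50.00, 55.00).
flange: A = 100 × 12 = 1200.00, centroid at (50.00, 116.00).
ΣA = 3620.00 in²
ΣAX̄ = (2420.00)(50.00) + (1200.00)(50.00) = 181000.00 in³
ΣAȲ = (2420.00)(55.00) + (1200.00)(116.00) = 272300.00 in³
X̄ = 181000.00 / 3620.00 = 50.00 in
Ȳ = 272300.00 / 3620.00 = 75.22 in

X̄ = 50.00 in, Ȳ = 75.22 in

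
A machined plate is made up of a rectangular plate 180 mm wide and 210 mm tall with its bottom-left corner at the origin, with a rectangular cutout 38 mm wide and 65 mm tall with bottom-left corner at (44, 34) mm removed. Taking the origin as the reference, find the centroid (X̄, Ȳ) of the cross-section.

X̄ = 91.89 mm, Ȳ = 107.69 mm

plate: A = 180 × 210 = 37800.00, centroid at (90.00, 105.00).
hole: A = −(38 × 65) = -2470.00, centroid at (63.00, 66.50).
ΣA = 35330.00 mm²
ΣAX̄ = (37800.00)(90.00) + (-2470.00)(63.00) = 3246390.00 mm³
ΣAȲ = (37800.00)(105.00) + (-2470.00)(66.50) = 3804745.00 mm³
X̄ = 3246390.00 / 35330.00 = 91.89 mm
Ȳ = 3804745.00 / 35330.00 = 107.69 mm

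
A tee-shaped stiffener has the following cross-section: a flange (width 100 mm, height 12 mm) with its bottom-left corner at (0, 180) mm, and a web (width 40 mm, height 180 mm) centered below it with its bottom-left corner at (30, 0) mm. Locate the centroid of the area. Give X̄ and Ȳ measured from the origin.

X̄ = 50.00 mm, Ȳ = 103.71 mm

Part | A | x̄ᵢ | ȳᵢ | A·x̄ᵢ | A·ȳᵢ
web | 7200.00 | 50.00 | 90.00 | 360000.00 | 648000.00
flange | 1200.00 | 50.00 | 186.00 | 60000.00 | 223200.00
Σ | 8400.00 |  |  | 420000.00 | 871200.00
X̄ = 420000.00 / 8400.00 = 50.00 mm
Ȳ = 871200.00 / 8400.00 = 103.71 mm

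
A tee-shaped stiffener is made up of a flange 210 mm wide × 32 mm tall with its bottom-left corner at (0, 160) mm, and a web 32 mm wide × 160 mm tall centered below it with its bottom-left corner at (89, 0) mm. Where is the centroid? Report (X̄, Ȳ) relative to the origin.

X̄ = 105.00 mm, Ȳ = 134.49 mm

Part | A | x̄ᵢ | ȳᵢ | A·x̄ᵢ | A·ȳᵢ
web | 5120.00 | 105.00 | 80.00 | 537600.00 | 409600.00
flange | 6720.00 | 105.00 | 176.00 | 705600.00 | 1182720.00
Σ | 11840.00 |  |  | 1243200.00 | 1592320.00
X̄ = 1243200.00 / 11840.00 = 105.00 mm
Ȳ = 1592320.00 / 11840.00 = 134.49 mm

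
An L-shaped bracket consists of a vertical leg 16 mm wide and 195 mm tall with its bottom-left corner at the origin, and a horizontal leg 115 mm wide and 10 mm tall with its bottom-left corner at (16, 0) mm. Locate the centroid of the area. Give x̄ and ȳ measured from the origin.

Part | A | x̄ᵢ | ȳᵢ | A·x̄ᵢ | A·ȳᵢ
vertical leg | 3120.00 | 8.00 | 97.50 | 24960.00 | 304200.00
horizontal leg | 1150.00 | 73.50 | 5.00 | 84525.00 | 5750.00
Σ | 4270.00 |  |  | 109485.00 | 309950.00
x̄ = 109485.00 / 4270.00 = 25.64 mm
ȳ = 309950.00 / 4270.00 = 72.59 mm

x̄ = 25.64 mm, ȳ = 72.59 mm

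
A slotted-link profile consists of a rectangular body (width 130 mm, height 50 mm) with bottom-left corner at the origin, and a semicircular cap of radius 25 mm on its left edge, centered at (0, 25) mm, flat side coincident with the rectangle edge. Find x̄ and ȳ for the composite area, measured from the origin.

rectangular body: A = 130 × 50 = 6500.00, centroid at (65.00, 25.00).
semicircular end: A = ½π·25² = 981.75, centroid at (-10.61, 25.00).
ΣA = 7481.75 mm², ΣAx̄ = 412083.33 mm³, ΣAȳ = 187043.69 mm³.
x̄ = 412083.33/7481.75 = 55.08 mm; ȳ = 187043.69/7481.75 = 25.00 mm.

x̄ = 55.08 mm, ȳ = 25.00 mm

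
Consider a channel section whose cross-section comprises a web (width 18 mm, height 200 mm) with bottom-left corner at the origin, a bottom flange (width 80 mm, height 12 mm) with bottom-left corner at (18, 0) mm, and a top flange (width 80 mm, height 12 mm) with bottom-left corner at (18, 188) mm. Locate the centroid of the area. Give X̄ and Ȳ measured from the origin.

X̄ = 26.04 mm, Ȳ = 100.00 mm

web: A = 18 × 200 = 3600.00, centroid at (9.00, 100.00).
bottom flange: A = 80 × 12 = 960.00, centroid at (58.00, 6.00).
top flange: A = 80 × 12 = 960.00, centroid at (58.00, 194.00).
ΣA = 5520.00 mm², ΣAX̄ = 143760.00 mm³, ΣAȲ = 552000.00 mm³.
X̄ = 143760.00/5520.00 = 26.04 mm; Ȳ = 552000.00/5520.00 = 100.00 mm.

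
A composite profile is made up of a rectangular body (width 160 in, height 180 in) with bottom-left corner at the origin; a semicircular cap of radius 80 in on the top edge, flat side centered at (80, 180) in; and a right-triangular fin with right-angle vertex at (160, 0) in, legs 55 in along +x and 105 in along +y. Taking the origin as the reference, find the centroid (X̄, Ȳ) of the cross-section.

rectangular body: A = 160 × 180 = 28800.00, centroid at (80.00, 90.00).
semicircular top: A = ½π·80² = 10053.10, centroid at (80.00, 213.95).
triangular fin: A = ½·55·105 = 2887.50, centroid at (178.33, 35.00).
ΣA = 41740.60 in²
ΣAX̄ = (28800.00)(80.00) + (10053.10)(80.00) + (2887.50)(178.33) = 3623185.22 in³
ΣAȲ = (28800.00)(90.00) + (10053.10)(213.95) + (2887.50)(35.00) = 4843953.20 in³
X̄ = 3623185.22 / 41740.60 = 86.80 in
Ȳ = 4843953.20 / 41740.60 = 116.05 in

X̄ = 86.80 in, Ȳ = 116.05 in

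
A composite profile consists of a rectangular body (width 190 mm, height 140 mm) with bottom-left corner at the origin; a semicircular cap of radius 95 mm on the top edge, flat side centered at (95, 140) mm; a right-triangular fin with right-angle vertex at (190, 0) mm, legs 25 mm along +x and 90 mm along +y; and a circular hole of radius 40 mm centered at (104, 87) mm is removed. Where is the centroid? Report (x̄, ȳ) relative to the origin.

x̄ = 96.93 mm, ȳ = 108.87 mm

Part | A | x̄ᵢ | ȳᵢ | A·x̄ᵢ | A·ȳᵢ
rectangular body | 26600.00 | 95.00 | 70.00 | 2527000.00 | 1862000.00
semicircular top | 14176.44 | 95.00 | 180.32 | 1346761.50 | 2556284.49
triangular fin | 1125.00 | 198.33 | 30.00 | 223125.00 | 33750.00
hole | -5026.55 | 104.00 | 87.00 | -522761.02 | -437309.70
Σ | 36874.89 |  |  | 3574125.48 | 4014724.79
x̄ = 3574125.48 / 36874.89 = 96.93 mm
ȳ = 4014724.79 / 36874.89 = 108.87 mm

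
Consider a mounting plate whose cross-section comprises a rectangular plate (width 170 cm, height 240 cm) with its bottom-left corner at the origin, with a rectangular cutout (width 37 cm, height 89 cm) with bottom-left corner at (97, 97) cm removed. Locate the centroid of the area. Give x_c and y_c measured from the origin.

x_c = 82.32 cm, y_c = 118.11 cm

plate: A = 170 × 240 = 40800.00, centroid at (85.00, 120.00).
hole: A = −(37 × 89) = -3293.00, centroid at (115.50, 141.50).
ΣA = 37507.00 cm², ΣAx_c = 3087658.50 cm³, ΣAy_c = 4430040.50 cm³.
x_c = 3087658.50/37507.00 = 82.32 cm; y_c = 4430040.50/37507.00 = 118.11 cm.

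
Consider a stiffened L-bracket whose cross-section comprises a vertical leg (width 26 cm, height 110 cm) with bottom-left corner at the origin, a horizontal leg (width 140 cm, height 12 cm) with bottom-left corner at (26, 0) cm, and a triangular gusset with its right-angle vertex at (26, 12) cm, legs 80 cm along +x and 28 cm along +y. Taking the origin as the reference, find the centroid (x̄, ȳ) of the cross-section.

x̄ = 45.49 cm, ȳ = 33.79 cm

vertical leg: A = 26 × 110 = 2860.00, centroid at (13.00, 55.00).
horizontal leg: A = 140 × 12 = 1680.00, centroid at (96.00, 6.00).
gusset: A = ½·80·28 = 1120.00, centroid at (52.67, 21.33).
ΣA = 5660.00 cm²
ΣAx̄ = (2860.00)(13.00) + (1680.00)(96.00) + (1120.00)(52.67) = 257446.67 cm³
ΣAȳ = (2860.00)(55.00) + (1680.00)(6.00) + (1120.00)(21.33) = 191273.33 cm³
x̄ = 257446.67 / 5660.00 = 45.49 cm
ȳ = 191273.33 / 5660.00 = 33.79 cm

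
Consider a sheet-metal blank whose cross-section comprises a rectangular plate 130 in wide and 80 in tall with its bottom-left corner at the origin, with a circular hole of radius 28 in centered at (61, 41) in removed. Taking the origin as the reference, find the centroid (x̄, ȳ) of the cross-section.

x̄ = 66.24 in, ȳ = 39.69 in

Part | A | x̄ᵢ | ȳᵢ | A·x̄ᵢ | A·ȳᵢ
plate | 10400.00 | 65.00 | 40.00 | 676000.00 | 416000.00
hole | -2463.01 | 61.00 | 41.00 | -150243.53 | -100983.35
Σ | 7936.99 |  |  | 525756.47 | 315016.65
x̄ = 525756.47 / 7936.99 = 66.24 in
ȳ = 315016.65 / 7936.99 = 39.69 in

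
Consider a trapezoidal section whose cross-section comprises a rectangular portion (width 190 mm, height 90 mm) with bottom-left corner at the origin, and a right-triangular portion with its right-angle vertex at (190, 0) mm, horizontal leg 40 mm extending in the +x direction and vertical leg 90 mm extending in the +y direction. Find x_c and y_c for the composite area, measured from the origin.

x_c = 105.32 mm, y_c = 43.57 mm

rectangular portion: A = 190 × 90 = 17100.00, centroid at (95.00, 45.00).
triangular portion: A = ½·40·90 = 1800.00, centroid at (203.33, 30.00).
ΣA = 18900.00 mm², ΣAx_c = 1990500.00 mm³, ΣAy_c = 823500.00 mm³.
x_c = 1990500.00/18900.00 = 105.32 mm; y_c = 823500.00/18900.00 = 43.57 mm.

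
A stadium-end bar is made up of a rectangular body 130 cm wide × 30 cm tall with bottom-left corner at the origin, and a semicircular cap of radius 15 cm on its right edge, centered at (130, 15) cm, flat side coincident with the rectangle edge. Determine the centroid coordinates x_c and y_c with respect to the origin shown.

x_c = 70.93 cm, y_c = 15.00 cm

rectangular body: A = 130 × 30 = 3900.00, centroid at (65.00, 15.00).
semicircular end: A = ½π·15² = 353.43, centroid at (136.37, 15.00).
ΣA = 4253.43 cm²
ΣAx_c = (3900.00)(65.00) + (353.43)(136.37) = 301695.79 cm³
ΣAy_c = (3900.00)(15.00) + (353.43)(15.00) = 63801.44 cm³
x_c = 301695.79 / 4253.43 = 70.93 cm
y_c = 63801.44 / 4253.43 = 15.00 cm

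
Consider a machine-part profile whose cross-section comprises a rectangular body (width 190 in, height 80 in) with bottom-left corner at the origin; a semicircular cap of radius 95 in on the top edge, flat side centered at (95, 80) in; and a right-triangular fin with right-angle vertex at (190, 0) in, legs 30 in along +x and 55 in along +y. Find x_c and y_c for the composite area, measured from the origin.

rectangular body: A = 190 × 80 = 15200.00, centroid at (95.00, 40.00).
semicircular top: A = ½π·95² = 14176.44, centroid at (95.00, 120.32).
triangular fin: A = ½·30·55 = 825.00, centroid at (200.00, 18.33).
ΣA = 30201.44 in²
ΣAx_c = (15200.00)(95.00) + (14176.44)(95.00) + (825.00)(200.00) = 2955761.50 in³
ΣAy_c = (15200.00)(40.00) + (14176.44)(120.32) + (825.00)(18.33) = 2328823.28 in³
x_c = 2955761.50 / 30201.44 = 97.87 in
y_c = 2328823.28 / 30201.44 = 77.11 in

x_c = 97.87 in, y_c = 77.11 in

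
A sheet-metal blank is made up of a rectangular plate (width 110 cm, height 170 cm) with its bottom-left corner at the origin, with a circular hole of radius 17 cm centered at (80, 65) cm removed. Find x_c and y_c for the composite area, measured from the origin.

x_c = 53.72 cm, y_c = 86.02 cm

Part | A | x̄ᵢ | ȳᵢ | A·x̄ᵢ | A·ȳᵢ
plate | 18700.00 | 55.00 | 85.00 | 1028500.00 | 1589500.00
hole | -907.92 | 80.00 | 65.00 | -72633.62 | -59014.82
Σ | 17792.08 |  |  | 955866.38 | 1530485.18
x_c = 955866.38 / 17792.08 = 53.72 cm
y_c = 1530485.18 / 17792.08 = 86.02 cm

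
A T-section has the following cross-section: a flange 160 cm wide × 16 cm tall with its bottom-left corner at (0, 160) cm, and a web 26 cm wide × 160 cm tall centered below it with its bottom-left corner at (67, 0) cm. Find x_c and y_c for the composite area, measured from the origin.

x_c = 80.00 cm, y_c = 113.52 cm

Part | A | x̄ᵢ | ȳᵢ | A·x̄ᵢ | A·ȳᵢ
web | 4160.00 | 80.00 | 80.00 | 332800.00 | 332800.00
flange | 2560.00 | 80.00 | 168.00 | 204800.00 | 430080.00
Σ | 6720.00 |  |  | 537600.00 | 762880.00
x_c = 537600.00 / 6720.00 = 80.00 cm
y_c = 762880.00 / 6720.00 = 113.52 cm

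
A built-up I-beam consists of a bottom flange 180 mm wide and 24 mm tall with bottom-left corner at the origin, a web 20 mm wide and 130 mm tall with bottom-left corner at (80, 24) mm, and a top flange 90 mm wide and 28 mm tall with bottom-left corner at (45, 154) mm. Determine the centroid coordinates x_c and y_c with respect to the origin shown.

x_c = 90.00 mm, y_c = 74.85 mm

bottom flange: A = 180 × 24 = 4320.00, centroid at (90.00, 12.00).
web: A = 20 × 130 = 2600.00, centroid at (90.00, 89.00).
top flange: A = 90 × 28 = 2520.00, centroid at (90.00, 168.00).
ΣA = 9440.00 mm²
ΣAx_c = (4320.00)(90.00) + (2600.00)(90.00) + (2520.00)(90.00) = 849600.00 mm³
ΣAy_c = (4320.00)(12.00) + (2600.00)(89.00) + (2520.00)(168.00) = 706600.00 mm³
x_c = 849600.00 / 9440.00 = 90.00 mm
y_c = 706600.00 / 9440.00 = 74.85 mm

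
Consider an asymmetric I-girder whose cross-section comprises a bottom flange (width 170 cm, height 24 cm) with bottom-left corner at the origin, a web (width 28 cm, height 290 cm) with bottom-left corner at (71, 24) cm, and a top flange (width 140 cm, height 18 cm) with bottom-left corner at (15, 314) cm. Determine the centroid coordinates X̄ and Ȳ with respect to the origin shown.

bottom flange: A = 170 × 24 = 4080.00, centroid at (85.00, 12.00).
web: A = 28 × 290 = 8120.00, centroid at (85.00, 169.00).
top flange: A = 140 × 18 = 2520.00, centroid at (85.00, 323.00).
ΣA = 14720.00 cm², ΣAX̄ = 1251200.00 cm³, ΣAȲ = 2235200.00 cm³.
X̄ = 1251200.00/14720.00 = 85.00 cm; Ȳ = 2235200.00/14720.00 = 151.85 cm.

X̄ = 85.00 cm, Ȳ = 151.85 cm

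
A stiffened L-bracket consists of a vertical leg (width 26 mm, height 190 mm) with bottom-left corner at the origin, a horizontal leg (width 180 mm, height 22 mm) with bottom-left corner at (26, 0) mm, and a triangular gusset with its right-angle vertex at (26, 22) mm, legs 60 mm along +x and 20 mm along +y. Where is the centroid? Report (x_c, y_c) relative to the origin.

vertical leg: A = 26 × 190 = 4940.00, centroid at (13.00, 95.00).
horizontal leg: A = 180 × 22 = 3960.00, centroid at (116.00, 11.00).
gusset: A = ½·60·20 = 600.00, centroid at (46.00, 28.67).
ΣA = 9500.00 mm²
ΣAx_c = (4940.00)(13.00) + (3960.00)(116.00) + (600.00)(46.00) = 551180.00 mm³
ΣAy_c = (4940.00)(95.00) + (3960.00)(11.00) + (600.00)(28.67) = 530060.00 mm³
x_c = 551180.00 / 9500.00 = 58.02 mm
y_c = 530060.00 / 9500.00 = 55.80 mm

x_c = 58.02 mm, y_c = 55.80 mm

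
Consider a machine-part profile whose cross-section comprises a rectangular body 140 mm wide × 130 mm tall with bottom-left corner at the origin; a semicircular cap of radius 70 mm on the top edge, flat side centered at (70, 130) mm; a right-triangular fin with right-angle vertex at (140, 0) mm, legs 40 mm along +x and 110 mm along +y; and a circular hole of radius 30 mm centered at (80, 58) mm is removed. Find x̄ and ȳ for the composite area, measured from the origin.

Part | A | x̄ᵢ | ȳᵢ | A·x̄ᵢ | A·ȳᵢ
rectangular body | 18200.00 | 70.00 | 65.00 | 1274000.00 | 1183000.00
semicircular top | 7696.90 | 70.00 | 159.71 | 538783.14 | 1229263.93
triangular fin | 2200.00 | 153.33 | 36.67 | 337333.33 | 80666.67
hole | -2827.43 | 80.00 | 58.00 | -226194.67 | -163991.14
Σ | 25269.47 |  |  | 1923921.80 | 2328939.46
x̄ = 1923921.80 / 25269.47 = 76.14 mm
ȳ = 2328939.46 / 25269.47 = 92.16 mm

x̄ = 76.14 mm, ȳ = 92.16 mm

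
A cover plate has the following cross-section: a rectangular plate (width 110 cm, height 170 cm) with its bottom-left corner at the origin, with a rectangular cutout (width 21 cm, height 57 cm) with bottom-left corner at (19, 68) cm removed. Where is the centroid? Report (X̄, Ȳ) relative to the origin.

plate: A = 110 × 170 = 18700.00, centroid at (55.00, 85.00).
hole: A = −(21 × 57) = -1197.00, centroid at (29.50, 96.50).
ΣA = 17503.00 cm², ΣAX̄ = 993188.50 cm³, ΣAȲ = 1473989.50 cm³.
X̄ = 993188.50/17503.00 = 56.74 cm; Ȳ = 1473989.50/17503.00 = 84.21 cm.

X̄ = 56.74 cm, Ȳ = 84.21 cm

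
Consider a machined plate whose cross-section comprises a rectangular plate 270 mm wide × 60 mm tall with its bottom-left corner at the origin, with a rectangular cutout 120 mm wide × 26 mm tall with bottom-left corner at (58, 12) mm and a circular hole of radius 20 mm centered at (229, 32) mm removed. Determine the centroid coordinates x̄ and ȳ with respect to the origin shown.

x̄ = 129.50 mm, ȳ = 31.11 mm

plate: A = 270 × 60 = 16200.00, centroid at (135.00, 30.00).
hole 1: A = −(120 × 26) = -3120.00, centroid at (118.00, 25.00).
hole 2: A = −π·20² = -1256.64, centroid at (229.00, 32.00).
ΣA = 11823.36 mm², ΣAx̄ = 1531070.11 mm³, ΣAȳ = 367787.61 mm³.
x̄ = 1531070.11/11823.36 = 129.50 mm; ȳ = 367787.61/11823.36 = 31.11 mm.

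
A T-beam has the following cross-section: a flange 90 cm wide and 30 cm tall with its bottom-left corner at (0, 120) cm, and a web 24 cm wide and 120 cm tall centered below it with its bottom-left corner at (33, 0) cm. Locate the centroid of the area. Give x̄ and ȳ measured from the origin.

web: A = 24 × 120 = 2880.00, centroid at (45.00, 60.00).
flange: A = 90 × 30 = 2700.00, centroid at (45.00, 135.00).
ΣA = 5580.00 cm²
ΣAx̄ = (2880.00)(45.00) + (2700.00)(45.00) = 251100.00 cm³
ΣAȳ = (2880.00)(60.00) + (2700.00)(135.00) = 537300.00 cm³
x̄ = 251100.00 / 5580.00 = 45.00 cm
ȳ = 537300.00 / 5580.00 = 96.29 cm

x̄ = 45.00 cm, ȳ = 96.29 cm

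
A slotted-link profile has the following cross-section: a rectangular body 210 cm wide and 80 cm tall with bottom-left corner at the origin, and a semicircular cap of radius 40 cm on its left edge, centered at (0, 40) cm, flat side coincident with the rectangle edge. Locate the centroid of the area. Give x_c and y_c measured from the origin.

x_c = 89.13 cm, y_c = 40.00 cm

Part | A | x̄ᵢ | ȳᵢ | A·x̄ᵢ | A·ȳᵢ
rectangular body | 16800.00 | 105.00 | 40.00 | 1764000.00 | 672000.00
semicircular end | 2513.27 | -16.98 | 40.00 | -42666.67 | 100530.96
Σ | 19313.27 |  |  | 1721333.33 | 772530.96
x_c = 1721333.33 / 19313.27 = 89.13 cm
y_c = 772530.96 / 19313.27 = 40.00 cm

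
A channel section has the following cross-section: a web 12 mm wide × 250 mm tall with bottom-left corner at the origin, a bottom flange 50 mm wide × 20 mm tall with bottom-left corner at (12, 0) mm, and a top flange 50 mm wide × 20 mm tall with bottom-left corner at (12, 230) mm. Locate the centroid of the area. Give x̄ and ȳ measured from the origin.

x̄ = 18.40 mm, ȳ = 125.00 mm

web: A = 12 × 250 = 3000.00, centroid at (6.00, 125.00).
bottom flange: A = 50 × 20 = 1000.00, centroid at (37.00, 10.00).
top flange: A = 50 × 20 = 1000.00, centroid at (37.00, 240.00).
ΣA = 5000.00 mm²
ΣAx̄ = (3000.00)(6.00) + (1000.00)(37.00) + (1000.00)(37.00) = 92000.00 mm³
ΣAȳ = (3000.00)(125.00) + (1000.00)(10.00) + (1000.00)(240.00) = 625000.00 mm³
x̄ = 92000.00 / 5000.00 = 18.40 mm
ȳ = 625000.00 / 5000.00 = 125.00 mm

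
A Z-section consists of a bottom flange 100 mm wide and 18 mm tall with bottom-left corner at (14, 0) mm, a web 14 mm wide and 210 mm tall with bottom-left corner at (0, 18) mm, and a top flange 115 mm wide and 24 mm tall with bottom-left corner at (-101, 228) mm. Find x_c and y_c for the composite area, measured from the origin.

Part | A | x̄ᵢ | ȳᵢ | A·x̄ᵢ | A·ȳᵢ
bottom flange | 1800.00 | 64.00 | 9.00 | 115200.00 | 16200.00
web | 2940.00 | 7.00 | 123.00 | 20580.00 | 361620.00
top flange | 2760.00 | -43.50 | 240.00 | -120060.00 | 662400.00
Σ | 7500.00 |  |  | 15720.00 | 1040220.00
x_c = 15720.00 / 7500.00 = 2.10 mm
y_c = 1040220.00 / 7500.00 = 138.70 mm

x_c = 2.10 mm, y_c = 138.70 mm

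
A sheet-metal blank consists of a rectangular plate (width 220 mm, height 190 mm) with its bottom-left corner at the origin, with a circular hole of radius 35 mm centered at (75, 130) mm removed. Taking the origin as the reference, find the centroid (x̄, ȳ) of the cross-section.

plate: A = 220 × 190 = 41800.00, centroid at (110.00, 95.00).
hole: A = −π·35² = -3848.45, centroid at (75.00, 130.00).
ΣA = 37951.55 mm², ΣAx̄ = 4309366.17 mm³, ΣAȳ = 3470701.37 mm³.
x̄ = 4309366.17/37951.55 = 113.55 mm; ȳ = 3470701.37/37951.55 = 91.45 mm.

x̄ = 113.55 mm, ȳ = 91.45 mm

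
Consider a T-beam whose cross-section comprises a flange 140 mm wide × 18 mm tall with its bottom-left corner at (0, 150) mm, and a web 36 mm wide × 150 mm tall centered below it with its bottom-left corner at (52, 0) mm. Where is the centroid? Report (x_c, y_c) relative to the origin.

Part | A | x̄ᵢ | ȳᵢ | A·x̄ᵢ | A·ȳᵢ
web | 5400.00 | 70.00 | 75.00 | 378000.00 | 405000.00
flange | 2520.00 | 70.00 | 159.00 | 176400.00 | 400680.00
Σ | 7920.00 |  |  | 554400.00 | 805680.00
x_c = 554400.00 / 7920.00 = 70.00 mm
y_c = 805680.00 / 7920.00 = 101.73 mm

x_c = 70.00 mm, y_c = 101.73 mm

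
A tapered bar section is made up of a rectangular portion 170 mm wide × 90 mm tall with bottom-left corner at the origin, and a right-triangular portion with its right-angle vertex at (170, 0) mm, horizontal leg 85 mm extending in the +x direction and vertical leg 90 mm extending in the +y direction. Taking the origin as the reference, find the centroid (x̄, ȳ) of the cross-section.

x̄ = 107.67 mm, ȳ = 42.00 mm

rectangular portion: A = 170 × 90 = 15300.00, centroid at (85.00, 45.00).
triangular portion: A = ½·85·90 = 3825.00, centroid at (198.33, 30.00).
ΣA = 19125.00 mm²
ΣAx̄ = (15300.00)(85.00) + (3825.00)(198.33) = 2059125.00 mm³
ΣAȳ = (15300.00)(45.00) + (3825.00)(30.00) = 803250.00 mm³
x̄ = 2059125.00 / 19125.00 = 107.67 mm
ȳ = 803250.00 / 19125.00 = 42.00 mm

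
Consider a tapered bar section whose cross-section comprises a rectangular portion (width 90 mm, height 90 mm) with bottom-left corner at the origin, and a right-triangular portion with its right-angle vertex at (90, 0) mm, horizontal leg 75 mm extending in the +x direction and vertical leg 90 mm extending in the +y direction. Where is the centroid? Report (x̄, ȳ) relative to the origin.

rectangular portion: A = 90 × 90 = 8100.00, centroid at (45.00, 45.00).
triangular portion: A = ½·75·90 = 3375.00, centroid at (115.00, 30.00).
ΣA = 11475.00 mm²
ΣAx̄ = (8100.00)(45.00) + (3375.00)(115.00) = 752625.00 mm³
ΣAȳ = (8100.00)(45.00) + (3375.00)(30.00) = 465750.00 mm³
x̄ = 752625.00 / 11475.00 = 65.59 mm
ȳ = 465750.00 / 11475.00 = 40.59 mm

x̄ = 65.59 mm, ȳ = 40.59 mm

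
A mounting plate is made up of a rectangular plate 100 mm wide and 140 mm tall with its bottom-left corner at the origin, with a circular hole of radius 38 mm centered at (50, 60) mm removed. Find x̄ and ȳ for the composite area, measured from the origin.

plate: A = 100 × 140 = 14000.00, centroid at (50.00, 70.00).
hole: A = −π·38² = -4536.46, centroid at (50.00, 60.00).
ΣA = 9463.54 mm², ΣAx̄ = 473177.01 mm³, ΣAȳ = 707812.41 mm³.
x̄ = 473177.01/9463.54 = 50.00 mm; ȳ = 707812.41/9463.54 = 74.79 mm.

x̄ = 50.00 mm, ȳ = 74.79 mm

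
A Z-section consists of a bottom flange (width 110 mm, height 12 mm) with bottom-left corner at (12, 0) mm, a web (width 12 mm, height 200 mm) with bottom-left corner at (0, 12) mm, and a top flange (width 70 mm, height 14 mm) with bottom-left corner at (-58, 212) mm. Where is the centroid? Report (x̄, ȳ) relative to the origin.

x̄ = 17.09 mm, ȳ = 104.54 mm

bottom flange: A = 110 × 12 = 1320.00, centroid at (67.00, 6.00).
web: A = 12 × 200 = 2400.00, centroid at (6.00, 112.00).
top flange: A = 70 × 14 = 980.00, centroid at (-23.00, 219.00).
ΣA = 4700.00 mm², ΣAx̄ = 80300.00 mm³, ΣAȳ = 491340.00 mm³.
x̄ = 80300.00/4700.00 = 17.09 mm; ȳ = 491340.00/4700.00 = 104.54 mm.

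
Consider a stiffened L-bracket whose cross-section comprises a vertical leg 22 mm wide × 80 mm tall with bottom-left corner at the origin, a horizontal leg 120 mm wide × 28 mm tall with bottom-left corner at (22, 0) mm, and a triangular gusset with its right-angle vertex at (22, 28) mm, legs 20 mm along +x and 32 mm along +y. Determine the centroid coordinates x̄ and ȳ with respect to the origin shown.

x̄ = 55.89 mm, ȳ = 23.86 mm

vertical leg: A = 22 × 80 = 1760.00, centroid at (11.00, 40.00).
horizontal leg: A = 120 × 28 = 3360.00, centroid at (82.00, 14.00).
gusset: A = ½·20·32 = 320.00, centroid at (28.67, 38.67).
ΣA = 5440.00 mm²
ΣAx̄ = (1760.00)(11.00) + (3360.00)(82.00) + (320.00)(28.67) = 304053.33 mm³
ΣAȳ = (1760.00)(40.00) + (3360.00)(14.00) + (320.00)(38.67) = 129813.33 mm³
x̄ = 304053.33 / 5440.00 = 55.89 mm
ȳ = 129813.33 / 5440.00 = 23.86 mm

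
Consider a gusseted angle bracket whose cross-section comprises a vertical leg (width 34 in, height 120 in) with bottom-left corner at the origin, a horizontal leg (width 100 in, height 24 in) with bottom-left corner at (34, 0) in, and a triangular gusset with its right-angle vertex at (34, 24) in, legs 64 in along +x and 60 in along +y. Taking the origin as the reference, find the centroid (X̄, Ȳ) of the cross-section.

X̄ = 44.90 in, Ȳ = 42.63 in

vertical leg: A = 34 × 120 = 4080.00, centroid at (17.00, 60.00).
horizontal leg: A = 100 × 24 = 2400.00, centroid at (84.00, 12.00).
gusset: A = ½·64·60 = 1920.00, centroid at (55.33, 44.00).
ΣA = 8400.00 in², ΣAX̄ = 377200.00 in³, ΣAȲ = 358080.00 in³.
X̄ = 377200.00/8400.00 = 44.90 in; Ȳ = 358080.00/8400.00 = 42.63 in.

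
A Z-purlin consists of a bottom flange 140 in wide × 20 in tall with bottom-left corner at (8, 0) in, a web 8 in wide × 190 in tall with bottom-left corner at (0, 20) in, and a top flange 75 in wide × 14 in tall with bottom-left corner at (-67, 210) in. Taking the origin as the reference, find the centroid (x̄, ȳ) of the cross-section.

Part | A | x̄ᵢ | ȳᵢ | A·x̄ᵢ | A·ȳᵢ
bottom flange | 2800.00 | 78.00 | 10.00 | 218400.00 | 28000.00
web | 1520.00 | 4.00 | 115.00 | 6080.00 | 174800.00
top flange | 1050.00 | -29.50 | 217.00 | -30975.00 | 227850.00
Σ | 5370.00 |  |  | 193505.00 | 430650.00
x̄ = 193505.00 / 5370.00 = 36.03 in
ȳ = 430650.00 / 5370.00 = 80.20 in

x̄ = 36.03 in, ȳ = 80.20 in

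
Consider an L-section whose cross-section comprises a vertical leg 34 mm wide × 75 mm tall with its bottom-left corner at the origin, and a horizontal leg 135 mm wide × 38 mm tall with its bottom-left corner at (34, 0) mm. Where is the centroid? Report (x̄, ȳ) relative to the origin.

Part | A | x̄ᵢ | ȳᵢ | A·x̄ᵢ | A·ȳᵢ
vertical leg | 2550.00 | 17.00 | 37.50 | 43350.00 | 95625.00
horizontal leg | 5130.00 | 101.50 | 19.00 | 520695.00 | 97470.00
Σ | 7680.00 |  |  | 564045.00 | 193095.00
x̄ = 564045.00 / 7680.00 = 73.44 mm
ȳ = 193095.00 / 7680.00 = 25.14 mm

x̄ = 73.44 mm, ȳ = 25.14 mm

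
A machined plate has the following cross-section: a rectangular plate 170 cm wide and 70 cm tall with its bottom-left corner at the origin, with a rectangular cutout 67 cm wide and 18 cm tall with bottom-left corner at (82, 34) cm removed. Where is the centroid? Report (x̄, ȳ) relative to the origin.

x̄ = 81.56 cm, ȳ = 34.10 cm

plate: A = 170 × 70 = 11900.00, centroid at (85.00, 35.00).
hole: A = −(67 × 18) = -1206.00, centroid at (115.50, 43.00).
ΣA = 10694.00 cm²
ΣAx̄ = (11900.00)(85.00) + (-1206.00)(115.50) = 872207.00 cm³
ΣAȳ = (11900.00)(35.00) + (-1206.00)(43.00) = 364642.00 cm³
x̄ = 872207.00 / 10694.00 = 81.56 cm
ȳ = 364642.00 / 10694.00 = 34.10 cm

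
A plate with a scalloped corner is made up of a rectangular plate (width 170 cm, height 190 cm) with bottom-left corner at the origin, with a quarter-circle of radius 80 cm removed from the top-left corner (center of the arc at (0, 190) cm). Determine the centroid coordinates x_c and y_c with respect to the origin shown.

x_c = 94.41 cm, y_c = 83.75 cm

Part | A | x̄ᵢ | ȳᵢ | A·x̄ᵢ | A·ȳᵢ
plate | 32300.00 | 85.00 | 95.00 | 2745500.00 | 3068500.00
removed quarter-circle | -5026.55 | 33.95 | 156.05 | -170666.67 | -784377.50
Σ | 27273.45 |  |  | 2574833.33 | 2284122.50
x_c = 2574833.33 / 27273.45 = 94.41 cm
y_c = 2284122.50 / 27273.45 = 83.75 cm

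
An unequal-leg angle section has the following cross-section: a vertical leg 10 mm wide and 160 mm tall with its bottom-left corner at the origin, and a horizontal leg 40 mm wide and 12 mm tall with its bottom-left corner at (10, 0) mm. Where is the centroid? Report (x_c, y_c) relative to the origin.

vertical leg: A = 10 × 160 = 1600.00, centroid at (5.00, 80.00).
horizontal leg: A = 40 × 12 = 480.00, centroid at (30.00, 6.00).
ΣA = 2080.00 mm², ΣAx_c = 22400.00 mm³, ΣAy_c = 130880.00 mm³.
x_c = 22400.00/2080.00 = 10.77 mm; y_c = 130880.00/2080.00 = 62.92 mm.

x_c = 10.77 mm, y_c = 62.92 mm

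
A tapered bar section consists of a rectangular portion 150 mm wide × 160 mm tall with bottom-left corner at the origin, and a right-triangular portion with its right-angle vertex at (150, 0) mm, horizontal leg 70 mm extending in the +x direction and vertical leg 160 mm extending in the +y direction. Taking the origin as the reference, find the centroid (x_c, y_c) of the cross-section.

x_c = 93.60 mm, y_c = 74.95 mm

rectangular portion: A = 150 × 160 = 24000.00, centroid at (75.00, 80.00).
triangular portion: A = ½·70·160 = 5600.00, centroid at (173.33, 53.33).
ΣA = 29600.00 mm²
ΣAx_c = (24000.00)(75.00) + (5600.00)(173.33) = 2770666.67 mm³
ΣAy_c = (24000.00)(80.00) + (5600.00)(53.33) = 2218666.67 mm³
x_c = 2770666.67 / 29600.00 = 93.60 mm
y_c = 2218666.67 / 29600.00 = 74.95 mm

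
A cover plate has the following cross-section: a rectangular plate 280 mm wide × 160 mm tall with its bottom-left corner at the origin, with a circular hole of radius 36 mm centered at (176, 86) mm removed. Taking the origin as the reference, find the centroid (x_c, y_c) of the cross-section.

x_c = 136.40 mm, y_c = 79.40 mm

plate: A = 280 × 160 = 44800.00, centroid at (140.00, 80.00).
hole: A = −π·36² = -4071.50, centroid at (176.00, 86.00).
ΣA = 40728.50 mm², ΣAx_c = 5555415.28 mm³, ΣAy_c = 3233850.65 mm³.
x_c = 5555415.28/40728.50 = 136.40 mm; y_c = 3233850.65/40728.50 = 79.40 mm.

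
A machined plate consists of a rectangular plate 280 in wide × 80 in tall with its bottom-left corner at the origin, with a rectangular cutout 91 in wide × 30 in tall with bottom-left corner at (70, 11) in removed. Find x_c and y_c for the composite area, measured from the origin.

x_c = 143.40 in, y_c = 41.94 in

plate: A = 280 × 80 = 22400.00, centroid at (140.00, 40.00).
hole: A = −(91 × 30) = -2730.00, centroid at (115.50, 26.00).
ΣA = 19670.00 in², ΣAx_c = 2820685.00 in³, ΣAy_c = 825020.00 in³.
x_c = 2820685.00/19670.00 = 143.40 in; y_c = 825020.00/19670.00 = 41.94 in.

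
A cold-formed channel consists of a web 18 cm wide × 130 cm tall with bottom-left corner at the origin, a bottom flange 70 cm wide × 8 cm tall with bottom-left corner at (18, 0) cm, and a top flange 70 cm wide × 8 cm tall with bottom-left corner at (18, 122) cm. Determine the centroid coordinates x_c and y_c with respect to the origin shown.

x_c = 23.24 cm, y_c = 65.00 cm

web: A = 18 × 130 = 2340.00, centroid at (9.00, 65.00).
bottom flange: A = 70 × 8 = 560.00, centroid at (53.00, 4.00).
top flange: A = 70 × 8 = 560.00, centroid at (53.00, 126.00).
ΣA = 3460.00 cm²
ΣAx_c = (2340.00)(9.00) + (560.00)(53.00) + (560.00)(53.00) = 80420.00 cm³
ΣAy_c = (2340.00)(65.00) + (560.00)(4.00) + (560.00)(126.00) = 224900.00 cm³
x_c = 80420.00 / 3460.00 = 23.24 cm
y_c = 224900.00 / 3460.00 = 65.00 cm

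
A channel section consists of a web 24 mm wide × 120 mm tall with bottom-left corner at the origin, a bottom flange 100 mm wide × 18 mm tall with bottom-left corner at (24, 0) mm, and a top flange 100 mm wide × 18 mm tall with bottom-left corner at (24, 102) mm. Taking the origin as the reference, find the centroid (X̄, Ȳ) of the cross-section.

web: A = 24 × 120 = 2880.00, centroid at (12.00, 60.00).
bottom flange: A = 100 × 18 = 1800.00, centroid at (74.00, 9.00).
top flange: A = 100 × 18 = 1800.00, centroid at (74.00, 111.00).
ΣA = 6480.00 mm², ΣAX̄ = 300960.00 mm³, ΣAȲ = 388800.00 mm³.
X̄ = 300960.00/6480.00 = 46.44 mm; Ȳ = 388800.00/6480.00 = 60.00 mm.

X̄ = 46.44 mm, Ȳ = 60.00 mm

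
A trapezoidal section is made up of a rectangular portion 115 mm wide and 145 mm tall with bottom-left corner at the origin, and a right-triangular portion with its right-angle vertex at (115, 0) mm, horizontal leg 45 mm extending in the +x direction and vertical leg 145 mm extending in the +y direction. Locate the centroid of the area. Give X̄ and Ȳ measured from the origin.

Part | A | x̄ᵢ | ȳᵢ | A·x̄ᵢ | A·ȳᵢ
rectangular portion | 16675.00 | 57.50 | 72.50 | 958812.50 | 1208937.50
triangular portion | 3262.50 | 130.00 | 48.33 | 424125.00 | 157687.50
Σ | 19937.50 |  |  | 1382937.50 | 1366625.00
X̄ = 1382937.50 / 19937.50 = 69.36 mm
Ȳ = 1366625.00 / 19937.50 = 68.55 mm

X̄ = 69.36 mm, Ȳ = 68.55 mm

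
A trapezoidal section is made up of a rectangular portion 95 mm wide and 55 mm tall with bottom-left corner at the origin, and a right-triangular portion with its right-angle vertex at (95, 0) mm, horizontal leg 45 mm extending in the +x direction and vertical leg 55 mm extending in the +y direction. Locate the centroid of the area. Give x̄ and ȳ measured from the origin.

x̄ = 59.47 mm, ȳ = 25.74 mm

rectangular portion: A = 95 × 55 = 5225.00, centroid at (47.50, 27.50).
triangular portion: A = ½·45·55 = 1237.50, centroid at (110.00, 18.33).
ΣA = 6462.50 mm²
ΣAx̄ = (5225.00)(47.50) + (1237.50)(110.00) = 384312.50 mm³
ΣAȳ = (5225.00)(27.50) + (1237.50)(18.33) = 166375.00 mm³
x̄ = 384312.50 / 6462.50 = 59.47 mm
ȳ = 166375.00 / 6462.50 = 25.74 mm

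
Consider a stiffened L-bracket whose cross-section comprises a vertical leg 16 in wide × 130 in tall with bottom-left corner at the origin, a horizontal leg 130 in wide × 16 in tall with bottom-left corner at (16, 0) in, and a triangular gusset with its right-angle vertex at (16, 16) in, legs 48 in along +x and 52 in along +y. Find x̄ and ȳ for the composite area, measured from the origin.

x̄ = 41.62 in, ȳ = 35.77 in

vertical leg: A = 16 × 130 = 2080.00, centroid at (8.00, 65.00).
horizontal leg: A = 130 × 16 = 2080.00, centroid at (81.00, 8.00).
gusset: A = ½·48·52 = 1248.00, centroid at (32.00, 33.33).
ΣA = 5408.00 in², ΣAx̄ = 225056.00 in³, ΣAȳ = 193440.00 in³.
x̄ = 225056.00/5408.00 = 41.62 in; ȳ = 193440.00/5408.00 = 35.77 in.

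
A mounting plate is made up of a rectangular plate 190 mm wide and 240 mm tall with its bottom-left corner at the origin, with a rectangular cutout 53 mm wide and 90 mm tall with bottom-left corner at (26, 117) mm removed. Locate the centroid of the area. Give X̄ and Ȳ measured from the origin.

Part | A | x̄ᵢ | ȳᵢ | A·x̄ᵢ | A·ȳᵢ
plate | 45600.00 | 95.00 | 120.00 | 4332000.00 | 5472000.00
hole | -4770.00 | 52.50 | 162.00 | -250425.00 | -772740.00
Σ | 40830.00 |  |  | 4081575.00 | 4699260.00
X̄ = 4081575.00 / 40830.00 = 99.97 mm
Ȳ = 4699260.00 / 40830.00 = 115.09 mm

X̄ = 99.97 mm, Ȳ = 115.09 mm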